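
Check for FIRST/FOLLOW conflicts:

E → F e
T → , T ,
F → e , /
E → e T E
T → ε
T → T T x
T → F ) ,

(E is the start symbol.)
Yes. T → ',' T ',' with FOLLOW(T) on { ',' }; T → T T x with FOLLOW(T) on { ',', 'e', 'x' }; T → F ')' ',' with FOLLOW(T) on { 'e' }

A FIRST/FOLLOW conflict occurs when a non-terminal N has a nullable alternative N → β (β ⇒* ε) and another alternative N → α with FIRST(α) ∩ FOLLOW(N) ≠ ∅: on such a lookahead the parser cannot decide between expanding α and letting N vanish via β.

Nullable non-terminals: T.
FIRST sets used below: FIRST(T) = { ',', 'e', 'x', ε }, FIRST(F) = { 'e' }

T: nullable alternative(s) T → ε; FOLLOW(T) = { ',', 'e', 'x' }
  T → , T ,: FIRST \ {ε} = { ',' } — overlaps FOLLOW(T) on { ',' }: CONFLICT
  T → ε: FIRST \ {ε} = { } — this is the only nullable alternative, skip
  T → T T x: FIRST \ {ε} = { ',', 'e', 'x' } — overlaps FOLLOW(T) on { ',', 'e', 'x' }: CONFLICT
  T → F ) ,: FIRST \ {ε} = { 'e' } — overlaps FOLLOW(T) on { 'e' }: CONFLICT

E, F have no nullable alternative, so no FIRST/FOLLOW check is needed there.

So the grammar has 3 FIRST/FOLLOW conflicts (marked CONFLICT above).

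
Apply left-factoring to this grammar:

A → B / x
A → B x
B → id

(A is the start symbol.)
A → B A'
A' → / x
A' → x
B → id

Left-factoring transforms A → αβ₁ | αβ₂ into A → αA' and A' → β₁ | β₂
(α is the longest common prefix among the alternatives). Repeat until
no nonterminal has two alternatives with a common prefix.

Round 1: A has alternatives sharing prefix 'B'. Introduce A': A → B A'
  Add: A' → / x
  Add: A' → x

No remaining common prefixes — done.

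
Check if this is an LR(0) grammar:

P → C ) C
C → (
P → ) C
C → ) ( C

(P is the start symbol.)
A grammar is LR(0) if no state in the canonical LR(0) collection has:
  - both a shift item (dot before a terminal) and a complete item (shift-reduce conflict), or
  - two or more complete items (reduce-reduce conflict; the accept item [P' → P .] counts as a complete item here).

Augment with P' → P and build the canonical LR(0) collection (I0 = CLOSURE({[P' → . P]}), then GOTO on every symbol after a dot until no new states appear). It has 12 states:
  I0: { [C → . (], [C → . ) ( C], [P → . ) C], [P → . C ) C], [P' → . P] }  — shift
  I1: { [C → ( .] }  — reduce
  I2: { [C → ) . ( C], [C → . (], [C → . ) ( C], [P → ) . C] }  — shift
  I3: { [P → C . ) C] }  — shift
  I4: { [P' → P .] }  — accept
  I5: { [C → . (], [C → . ) ( C], [P → C ) . C] }  — shift
  I6: { [C → ) . ( C] }  — shift
  I7: { [P → C ) C .] }  — reduce
  I8: { [C → ) ( . C], [C → . (], [C → . ) ( C] }  — shift
  I9: { [C → ) ( C .] }  — reduce
  I10: { [C → ( .], [C → ) ( . C], [C → . (], [C → . ) ( C] }  — shift, reduce
  I11: { [P → ) C .] }  — reduce

Conflict in state I10:
  Shift-reduce conflict between [C → ( .] and [C → . (]
So the grammar is NOT LR(0).

Answer: No. Shift-reduce conflict between [C → ( .] and [C → . (]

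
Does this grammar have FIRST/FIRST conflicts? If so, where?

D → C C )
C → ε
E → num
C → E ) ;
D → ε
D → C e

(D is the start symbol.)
FIRST sets of the non-terminals at (or reachable through a nullable prefix from) the front of some alternative:
  FIRST(C) = { 'num', ε }
  FIRST(E) = { 'num' }

Productions for D:
  D → C C ): FIRST = { ')', 'num' }
  D → ε: FIRST = { ε }
  D → C e: FIRST = { 'e', 'num' }
Productions for C:
  C → ε: FIRST = { ε }
  C → E ) ;: FIRST = { 'num' }
E has only one production, so no FIRST/FIRST conflict is possible there.

Conflict for D: D → C C ) and D → C e
  Overlap: { 'num' }

Answer: Yes. D → C C ')' / D → C e on { 'num' }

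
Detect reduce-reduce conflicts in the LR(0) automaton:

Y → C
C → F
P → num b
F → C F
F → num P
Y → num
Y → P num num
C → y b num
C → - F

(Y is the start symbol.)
Augment with Y' → Y and build the canonical LR(0) collection (I0 = CLOSURE({[Y' → . Y]}), then GOTO on every symbol after a dot until no new states appear). It has 19 states:
  I0: { [C → . - F], [C → . F], [C → . y b num], [F → . C F], [F → . num P], [P → . num b], [Y → . C], [Y → . P num num], [Y → . num], [Y' → . Y] }  — shift
  I1: { [C → - . F], [C → . - F], [C → . F], [C → . y b num], [F → . C F], [F → . num P] }  — shift
  I2: { [C → . - F], [C → . F], [C → . y b num], [F → . C F], [F → . num P], [F → C . F], [Y → C .] }  — shift, reduce
  I3: { [C → F .] }  — reduce
  I4: { [Y → P . num num] }  — shift
  I5: { [Y' → Y .] }  — accept
  I6: { [F → num . P], [P → . num b], [P → num . b], [Y → num .] }  — shift, reduce
  I7: { [C → y . b num] }  — shift
  I8: { [C → y b . num] }  — shift
  I9: { [C → y b num .] }  — reduce
  I10: { [F → num P .] }  — reduce
  I11: { [P → num b .] }  — reduce
  I12: { [P → num . b] }  — shift
  I13: { [Y → P num . num] }  — shift
  I14: { [Y → P num num .] }  — reduce
  I15: { [C → . - F], [C → . F], [C → . y b num], [F → . C F], [F → . num P], [F → C . F] }  — shift
  I16: { [C → F .], [F → C F .] }  — 2 reduces
  I17: { [F → num . P], [P → . num b] }  — shift
  I18: { [C → - F .], [C → F .] }  — 2 reduces

I16 contains complete items [C → F .], [F → C F .] — reduce-reduce conflict.
I18 contains complete items [C → - F .], [C → F .] — reduce-reduce conflict.

Answer: Yes — I16: [C → F .] vs [F → C F .]; I18: [C → - F .] vs [C → F .]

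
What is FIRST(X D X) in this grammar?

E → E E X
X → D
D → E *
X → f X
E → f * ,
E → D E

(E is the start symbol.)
FIRST sets of the non-terminals involved (from the grammar, by fixed-point iteration):
  FIRST(X) = { 'f' }

To compute FIRST(X D X), process the symbols left to right:
Symbol X is a non-terminal. Add FIRST(X) \ {ε} = { 'f' }
X is not nullable (ε ∉ FIRST(X)), so stop here.
FIRST(X D X) = { 'f' }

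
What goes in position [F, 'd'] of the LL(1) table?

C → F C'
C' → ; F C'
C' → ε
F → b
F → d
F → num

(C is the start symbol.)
To find M[F, 'd'], we find productions for F where 'd' is in the predict set (PREDICT(N → α) = (FIRST(α) \ {ε}) ∪ (FOLLOW(N) if α ⇒* ε)).

F → b: PREDICT = { 'b' }
F → d: PREDICT = { 'd' }
  'd' is in predict set, so this production goes in M[F, 'd']
F → num: PREDICT = { 'num' }

M[F, 'd'] = F → d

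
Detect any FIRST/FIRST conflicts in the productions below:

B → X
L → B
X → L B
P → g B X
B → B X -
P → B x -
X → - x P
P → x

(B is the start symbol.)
Yes. B → X / B → B X '-' on { '-' }; X → L B / X → '-' x P on { '-' }

A FIRST/FIRST conflict occurs when two productions N → α and N → β for the same non-terminal have FIRST(α) ∩ FIRST(β) ≠ ∅ (with ε ∈ FIRST of a nullable right-hand side, so two nullable alternatives also conflict).

FIRST sets of the non-terminals at (or reachable through a nullable prefix from) the front of some alternative:
  FIRST(X) = { '-' }
  FIRST(B) = { '-' }
  FIRST(L) = { '-' }

Productions for B:
  B → X: FIRST = { '-' }
  B → B X -: FIRST = { '-' }
Productions for X:
  X → L B: FIRST = { '-' }
  X → - x P: FIRST = { '-' }
Productions for P:
  P → g B X: FIRST = { 'g' }
  P → B x -: FIRST = { '-' }
  P → x: FIRST = { 'x' }
L has only one production, so no FIRST/FIRST conflict is possible there.

Conflict for B: B → X and B → B X -
  Overlap: { '-' }
Conflict for X: X → L B and X → - x P
  Overlap: { '-' }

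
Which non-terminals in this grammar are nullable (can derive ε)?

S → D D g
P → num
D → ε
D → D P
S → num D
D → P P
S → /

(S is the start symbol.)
ε-productions: D → ε
So D is immediately nullable.
No further non-terminal can be added: every production for the remaining non-terminals contains a terminal or a non-nullable non-terminal.
Nullable = { 'D' }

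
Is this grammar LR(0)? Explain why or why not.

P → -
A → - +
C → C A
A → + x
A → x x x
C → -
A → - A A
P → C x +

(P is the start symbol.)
A grammar is LR(0) if no state in the canonical LR(0) collection has:
  - both a shift item (dot before a terminal) and a complete item (shift-reduce conflict), or
  - two or more complete items (reduce-reduce conflict; the accept item [P' → P .] counts as a complete item here).

Augment with P' → P and build the canonical LR(0) collection (I0 = CLOSURE({[P' → . P]}), then GOTO on every symbol after a dot until no new states appear). It has 16 states:
  I0: { [C → . -], [C → . C A], [P → . -], [P → . C x +], [P' → . P] }  — shift
  I1: { [C → - .], [P → - .] }  — 2 reduces
  I2: { [A → . + x], [A → . - +], [A → . - A A], [A → . x x x], [C → C . A], [P → C . x +] }  — shift
  I3: { [P' → P .] }  — accept
  I4: { [A → + . x] }  — shift
  I5: { [A → - . +], [A → - . A A], [A → . + x], [A → . - +], [A → . - A A], [A → . x x x] }  — shift
  I6: { [C → C A .] }  — reduce
  I7: { [A → x . x x], [P → C x . +] }  — shift
  I8: { [P → C x + .] }  — reduce
  I9: { [A → x x . x] }  — shift
  I10: { [A → x x x .] }  — reduce
  I11: { [A → + . x], [A → - + .] }  — shift, reduce
  I12: { [A → - A . A], [A → . + x], [A → . - +], [A → . - A A], [A → . x x x] }  — shift
  I13: { [A → x . x x] }  — shift
  I14: { [A → - A A .] }  — reduce
  I15: { [A → + x .] }  — reduce

Conflict in state I1:
  Reduce-reduce conflict: [C → - .] and [P → - .]
So the grammar is NOT LR(0).

Answer: No. Reduce-reduce conflict: [C → - .] and [P → - .]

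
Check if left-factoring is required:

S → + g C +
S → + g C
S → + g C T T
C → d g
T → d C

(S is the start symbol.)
Left-factoring is needed when two productions for the same non-terminal
share a common prefix on the right-hand side.

Productions for S:
  S → + g C +
  S → + g C
  S → + g C T T

Found common prefix '+ g C' in productions for S

Answer: Yes, S has productions with common prefix '+ g C'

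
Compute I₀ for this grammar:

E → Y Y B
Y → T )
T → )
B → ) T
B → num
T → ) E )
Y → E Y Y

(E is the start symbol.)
{ [E → . Y Y B], [E' → . E], [T → . ) E )], [T → . )], [Y → . E Y Y], [Y → . T )] }

First, augment the grammar with E' → E
I₀ = CLOSURE({ [E' → . E] }):
  [E' → . E] has the dot before E: add [E → . Y Y B]
  [E → . Y Y B] has the dot before Y: add [Y → . T )], [Y → . E Y Y]
  [Y → . T )] has the dot before T: add [T → . )], [T → . ) E )]
No further items can be added.

I₀ = { [E → . Y Y B], [E' → . E], [T → . ) E )], [T → . )], [Y → . E Y Y], [Y → . T )] }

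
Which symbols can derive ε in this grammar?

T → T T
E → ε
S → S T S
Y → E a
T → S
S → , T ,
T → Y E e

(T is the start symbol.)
{ 'E' }

A non-terminal is nullable if it can derive ε (the empty string): either it has an ε-production, or it has a production whose right-hand side consists entirely of nullable non-terminals.

ε-productions: E → ε
So E is immediately nullable.
No further non-terminal can be added: every production for the remaining non-terminals contains a terminal or a non-nullable non-terminal.
Nullable = { 'E' }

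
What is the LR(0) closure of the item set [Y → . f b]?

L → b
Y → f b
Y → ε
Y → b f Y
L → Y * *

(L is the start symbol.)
{ [Y → . f b] }

To compute CLOSURE, for each item [A → α.Bβ] where B is a non-terminal, add [B → .γ] for all productions B → γ; repeat for the newly added items until nothing changes.

Start with: [Y → . f b]
The dot precedes the terminal f, so nothing is added.

CLOSURE = { [Y → . f b] }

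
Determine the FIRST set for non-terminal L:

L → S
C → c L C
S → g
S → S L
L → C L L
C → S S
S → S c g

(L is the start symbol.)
FIRST sets of the other non-terminals involved (by the same procedure, iterated to a fixed point):
  FIRST(S) = { 'g' }
  FIRST(C) = { 'c', 'g' }

From L → S:
  - S is a non-terminal: add FIRST(S) \ {ε} = { 'g' }
    S is not nullable, so stop
From L → C L L:
  - C is a non-terminal: add FIRST(C) \ {ε} = { 'c', 'g' }
    C is not nullable, so stop

Collecting: FIRST(L) = { 'c', 'g' }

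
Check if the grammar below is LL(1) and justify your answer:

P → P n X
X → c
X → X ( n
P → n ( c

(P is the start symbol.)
Relevant sets:
  FIRST(P) = { 'n' }
  FIRST(X) = { 'c' }

For P:
  PREDICT(P → P n X) = { 'n' }
  PREDICT(P → n '(' c) = { 'n' }
For X:
  PREDICT(X → c) = { 'c' }
  PREDICT(X → X '(' n) = { 'c' }

Conflict found: Predict set conflict for P: { 'n' }
The grammar is NOT LL(1).

Answer: No. Predict set conflict for P: { 'n' }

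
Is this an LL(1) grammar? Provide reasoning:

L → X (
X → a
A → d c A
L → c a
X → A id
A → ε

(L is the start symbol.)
A grammar is LL(1) if for each non-terminal N with multiple productions, the predict sets of those productions are pairwise disjoint, where PREDICT(N → α) = (FIRST(α) \ {ε}) ∪ (FOLLOW(N) if α ⇒* ε).

Relevant sets:
  FIRST(X) = { 'a', 'd', 'id' }
  FIRST(A) = { 'd', ε }
  FOLLOW(A) = { 'id' }

For L:
  PREDICT(L → X '(') = { 'a', 'd', 'id' }
  PREDICT(L → c a) = { 'c' }
For X:
  PREDICT(X → a) = { 'a' }
  PREDICT(X → A id) = { 'd', 'id' }
For A:
  PREDICT(A → d c A) = { 'd' }
  PREDICT(A → ε) = { 'id' }

All predict sets are disjoint. The grammar IS LL(1).

Answer: Yes, the grammar is LL(1).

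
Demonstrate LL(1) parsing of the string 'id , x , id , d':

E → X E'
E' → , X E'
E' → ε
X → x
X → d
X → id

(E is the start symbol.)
Stack is shown with the top on the left.

Stack     Input              Action
-----------------------------------
E $       id , x , id , d $  output E → X E'
X E' $    id , x , id , d $  output X → id
id E' $   id , x , id , d $  match 'id'
E' $      , x , id , d $     output E' → , X E'
, X E' $  , x , id , d $     match ','
X E' $    x , id , d $       output X → x
x E' $    x , id , d $       match 'x'
E' $      , id , d $         output E' → , X E'
, X E' $  , id , d $         match ','
X E' $    id , d $           output X → id
id E' $   id , d $           match 'id'
E' $      , d $              output E' → , X E'
, X E' $  , d $              match ','
X E' $    d $                output X → d
d E' $    d $                match 'd'
E' $      $                  output E' → ε
$         $                  accept

The string is accepted.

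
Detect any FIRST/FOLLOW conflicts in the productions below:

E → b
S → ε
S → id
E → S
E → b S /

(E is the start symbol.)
No FIRST/FOLLOW conflicts.

A FIRST/FOLLOW conflict occurs when a non-terminal N has a nullable alternative N → β (β ⇒* ε) and another alternative N → α with FIRST(α) ∩ FOLLOW(N) ≠ ∅: on such a lookahead the parser cannot decide between expanding α and letting N vanish via β.

Nullable non-terminals: E, S.
FIRST sets used below: FIRST(S) = { 'id', ε }

E: nullable alternative(s) E → S; FOLLOW(E) = { $ }
  E → b: FIRST \ {ε} = { 'b' } — disjoint from FOLLOW(E)
  E → S: FIRST \ {ε} = { 'id' } — this is the only nullable alternative, skip
  E → b S /: FIRST \ {ε} = { 'b' } — disjoint from FOLLOW(E)

S: nullable alternative(s) S → ε; FOLLOW(S) = { $, '/' }
  S → ε: FIRST \ {ε} = { } — this is the only nullable alternative, skip
  S → id: FIRST \ {ε} = { 'id' } — disjoint from FOLLOW(S)

No FIRST/FOLLOW conflicts found.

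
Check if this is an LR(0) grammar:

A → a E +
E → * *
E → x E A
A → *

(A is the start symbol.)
Augment with A' → A and build the canonical LR(0) collection (I0 = CLOSURE({[A' → . A]}), then GOTO on every symbol after a dot until no new states appear). It has 11 states:
  I0: { [A → . *], [A → . a E +], [A' → . A] }  — shift
  I1: { [A → * .] }  — reduce
  I2: { [A' → A .] }  — accept
  I3: { [A → a . E +], [E → . * *], [E → . x E A] }  — shift
  I4: { [E → * . *] }  — shift
  I5: { [A → a E . +] }  — shift
  I6: { [E → . * *], [E → . x E A], [E → x . E A] }  — shift
  I7: { [A → . *], [A → . a E +], [E → x E . A] }  — shift
  I8: { [E → x E A .] }  — reduce
  I9: { [A → a E + .] }  — reduce
  I10: { [E → * * .] }  — reduce

Every state is either a pure shift/goto state or contains exactly one complete item and nothing to shift — no conflicts. The grammar is LR(0).

Answer: Yes, the grammar is LR(0)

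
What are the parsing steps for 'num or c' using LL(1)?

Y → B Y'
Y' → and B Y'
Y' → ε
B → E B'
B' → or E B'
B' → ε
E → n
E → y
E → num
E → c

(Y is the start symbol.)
Stack is shown with the top on the left.

Stack         Input       Action
--------------------------------
Y $           num or c $  output Y → B Y'
B Y' $        num or c $  output B → E B'
E B' Y' $     num or c $  output E → num
num B' Y' $   num or c $  match 'num'
B' Y' $       or c $      output B' → or E B'
or E B' Y' $  or c $      match 'or'
E B' Y' $     c $         output E → c
c B' Y' $     c $         match 'c'
B' Y' $       $           output B' → ε
Y' $          $           output Y' → ε
$             $           accept

The string is accepted.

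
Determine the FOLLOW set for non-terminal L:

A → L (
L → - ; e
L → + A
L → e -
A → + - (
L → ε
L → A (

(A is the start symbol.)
To compute FOLLOW(L), find every occurrence of L on a right-hand side N → α L β: add FIRST(β) \ {ε}, and if β is empty or nullable also add FOLLOW(N). Iterate to a fixed point.

In A → L (: L is followed by '(', add FIRST('(') \ {ε} = { '(' }

Taking the union: FOLLOW(L) = { '(' }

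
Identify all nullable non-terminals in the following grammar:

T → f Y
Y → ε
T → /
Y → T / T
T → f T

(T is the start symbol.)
A non-terminal is nullable if it can derive ε (the empty string): either it has an ε-production, or it has a production whose right-hand side consists entirely of nullable non-terminals.

ε-productions: Y → ε
So Y is immediately nullable.
No further non-terminal can be added: every production for the remaining non-terminals contains a terminal or a non-nullable non-terminal.
Nullable = { 'Y' }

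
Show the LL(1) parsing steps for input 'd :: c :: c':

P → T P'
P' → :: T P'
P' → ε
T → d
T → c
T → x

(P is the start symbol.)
Stack is shown with the top on the left.

Stack      Input          Action
--------------------------------
P $        d :: c :: c $  output P → T P'
T P' $     d :: c :: c $  output T → d
d P' $     d :: c :: c $  match 'd'
P' $       :: c :: c $    output P' → :: T P'
:: T P' $  :: c :: c $    match '::'
T P' $     c :: c $       output T → c
c P' $     c :: c $       match 'c'
P' $       :: c $         output P' → :: T P'
:: T P' $  :: c $         match '::'
T P' $     c $            output T → c
c P' $     c $            match 'c'
P' $       $              output P' → ε
$          $              accept

The string is accepted.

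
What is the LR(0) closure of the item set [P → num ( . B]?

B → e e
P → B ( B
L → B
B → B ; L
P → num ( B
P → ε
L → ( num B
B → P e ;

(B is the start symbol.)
{ [B → . B ; L], [B → . P e ;], [B → . e e], [P → . B ( B], [P → . num ( B], [P → .], [P → num ( . B] }

Start with: [P → num ( . B]
  [P → num ( . B] has the dot before B: add [B → . e e], [B → . B ; L], [B → . P e ;]
  [B → . P e ;] has the dot before P: add [P → . B ( B], [P → . num ( B], [P → .]
No further items can be added.

CLOSURE = { [B → . B ; L], [B → . P e ;], [B → . e e], [P → . B ( B], [P → . num ( B], [P → .], [P → num ( . B] }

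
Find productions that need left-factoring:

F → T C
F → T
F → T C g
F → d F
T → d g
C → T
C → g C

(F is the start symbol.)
Yes, F has productions with common prefix 'T'

Left-factoring is needed when two productions for the same non-terminal
share a common prefix on the right-hand side.

Productions for F:
  F → T C
  F → T
  F → T C g
  F → d F
Productions for C:
  C → T
  C → g C

Found common prefix 'T' in productions for F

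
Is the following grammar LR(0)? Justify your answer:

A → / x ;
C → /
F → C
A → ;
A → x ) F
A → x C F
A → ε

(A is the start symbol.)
Augment with A' → A and build the canonical LR(0) collection (I0 = CLOSURE({[A' → . A]}), then GOTO on every symbol after a dot until no new states appear). It has 13 states:
  I0: { [A → . / x ;], [A → . ;], [A → . x ) F], [A → . x C F], [A → .], [A' → . A] }  — shift, reduce
  I1: { [A → / . x ;] }  — shift
  I2: { [A → ; .] }  — reduce
  I3: { [A' → A .] }  — accept
  I4: { [A → x . ) F], [A → x . C F], [C → . /] }  — shift
  I5: { [A → x ) . F], [C → . /], [F → . C] }  — shift
  I6: { [C → / .] }  — reduce
  I7: { [A → x C . F], [C → . /], [F → . C] }  — shift
  I8: { [F → C .] }  — reduce
  I9: { [A → x C F .] }  — reduce
  I10: { [A → x ) F .] }  — reduce
  I11: { [A → / x . ;] }  — shift
  I12: { [A → / x ; .] }  — reduce

Conflict in state I0:
  Shift-reduce conflict between [A → .] and [A → . / x ;]
So the grammar is NOT LR(0).

Answer: No. Shift-reduce conflict between [A → .] and [A → . / x ;]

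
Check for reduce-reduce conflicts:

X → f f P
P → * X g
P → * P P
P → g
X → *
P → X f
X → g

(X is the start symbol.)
Yes — I9: [P → g .] vs [X → g .]

A reduce-reduce conflict occurs when an LR(0) state has two complete items [A → α .] and [B → β .] — both call for a reduction, and with no lookahead the parser cannot choose between them.

Augment with X' → X and build the canonical LR(0) collection (I0 = CLOSURE({[X' → . X]}), then GOTO on every symbol after a dot until no new states appear). It has 15 states:
  I0: { [X → . *], [X → . f f P], [X → . g], [X' → . X] }  — shift
  I1: { [X → * .] }  — reduce
  I2: { [X' → X .] }  — accept
  I3: { [X → f . f P] }  — shift
  I4: { [X → g .] }  — reduce
  I5: { [P → . * P P], [P → . * X g], [P → . X f], [P → . g], [X → . *], [X → . f f P], [X → . g], [X → f f . P] }  — shift
  I6: { [P → * . P P], [P → * . X g], [P → . * P P], [P → . * X g], [P → . X f], [P → . g], [X → * .], [X → . *], [X → . f f P], [X → . g] }  — shift, reduce
  I7: { [X → f f P .] }  — reduce
  I8: { [P → X . f] }  — shift
  I9: { [P → g .], [X → g .] }  — 2 reduces
  I10: { [P → X f .] }  — reduce
  I11: { [P → * P . P], [P → . * P P], [P → . * X g], [P → . X f], [P → . g], [X → . *], [X → . f f P], [X → . g] }  — shift
  I12: { [P → * X . g], [P → X . f] }  — shift
  I13: { [P → * X g .] }  — reduce
  I14: { [P → * P P .] }  — reduce

I9 contains complete items [P → g .], [X → g .] — reduce-reduce conflict.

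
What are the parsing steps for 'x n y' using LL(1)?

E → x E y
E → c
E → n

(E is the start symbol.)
LL(1) parsing maintains a stack (initially the start symbol over $) and the input. At each step: if the stack top is a terminal, match it against the current input token; if it is a non-terminal N, replace it with the RHS of M[N, lookahead] (the unique production whose predict set contains the lookahead).

Stack is shown with the top on the left.

Stack    Input    Action
------------------------
E $      x n y $  output E → x E y
x E y $  x n y $  match 'x'
E y $    n y $    output E → n
n y $    n y $    match 'n'
y $      y $      match 'y'
$        $        accept

The string is accepted.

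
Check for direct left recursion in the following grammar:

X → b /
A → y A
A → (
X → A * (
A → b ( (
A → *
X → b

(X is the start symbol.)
No direct left recursion

Direct left recursion occurs when N → N α for some non-terminal N (the right-hand side begins with the left-hand side itself).

X → b /: starts with b
A → y A: starts with y
A → (: starts with '('
X → A * (: starts with A
A → b ( (: starts with b
A → *: starts with '*'
X → b: starts with b

No direct left recursion found.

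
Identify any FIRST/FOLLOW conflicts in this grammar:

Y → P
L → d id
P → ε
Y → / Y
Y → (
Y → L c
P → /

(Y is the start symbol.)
Nullable non-terminals: P, Y.
FIRST sets used below: FIRST(P) = { '/', ε }, FIRST(L) = { 'd' }

P: nullable alternative(s) P → ε; FOLLOW(P) = { $ }
  P → ε: FIRST \ {ε} = { } — this is the only nullable alternative, skip
  P → /: FIRST \ {ε} = { '/' } — disjoint from FOLLOW(P)

Y: nullable alternative(s) Y → P; FOLLOW(Y) = { $ }
  Y → P: FIRST \ {ε} = { '/' } — this is the only nullable alternative, skip
  Y → / Y: FIRST \ {ε} = { '/' } — disjoint from FOLLOW(Y)
  Y → (: FIRST \ {ε} = { '(' } — disjoint from FOLLOW(Y)
  Y → L c: FIRST \ {ε} = { 'd' } — disjoint from FOLLOW(Y)

L has no nullable alternative, so no FIRST/FOLLOW check is needed there.

No FIRST/FOLLOW conflicts found.

Answer: No FIRST/FOLLOW conflicts.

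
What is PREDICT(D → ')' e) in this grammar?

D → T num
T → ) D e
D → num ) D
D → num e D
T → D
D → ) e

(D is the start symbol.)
PREDICT(D → ')' e) = (FIRST(RHS) \ {ε}) ∪ (FOLLOW(D) if ε ∈ FIRST(RHS), i.e. RHS ⇒* ε)
FIRST(')' e) = { ')' }
ε ∉ FIRST(')' e), so FOLLOW(D) is not added.
PREDICT(D → ')' e) = { ')' }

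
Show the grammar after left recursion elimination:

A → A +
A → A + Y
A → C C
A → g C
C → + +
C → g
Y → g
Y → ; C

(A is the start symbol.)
A → C C A'
A → g C A'
A' → + A'
A' → + Y A'
A' → ε
C → + +
C → g
Y → g
Y → ; C

A is directly left-recursive. The standard transformation for
  A → A α₁ | ... | A α_m | β₁ | ... | β_n
is
  A  → β₁ A' | ... | β_n A'
  A' → α₁ A' | ... | α_m A' | ε

A → C C becomes A → C C A'
A → g C becomes A → g C A'
A → A + becomes A' → + A'
A → A + Y becomes A' → + Y A'
Add A' → ε

Productions for other non-terminals are unchanged:
  C → + +
  C → g
  Y → g
  Y → ; C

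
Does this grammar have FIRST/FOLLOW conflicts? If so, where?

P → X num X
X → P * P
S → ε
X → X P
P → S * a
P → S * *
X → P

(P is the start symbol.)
No FIRST/FOLLOW conflicts.

A FIRST/FOLLOW conflict occurs when a non-terminal N has a nullable alternative N → β (β ⇒* ε) and another alternative N → α with FIRST(α) ∩ FOLLOW(N) ≠ ∅: on such a lookahead the parser cannot decide between expanding α and letting N vanish via β.

Nullable non-terminals: S.
S has a nullable alternative but only one production, so nothing to check.

P, X have no nullable alternative, so no FIRST/FOLLOW check is needed there.

No FIRST/FOLLOW conflicts found.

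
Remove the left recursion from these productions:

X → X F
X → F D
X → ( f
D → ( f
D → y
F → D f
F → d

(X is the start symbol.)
X is directly left-recursive. The standard transformation for
  A → A α₁ | ... | A α_m | β₁ | ... | β_n
is
  A  → β₁ A' | ... | β_n A'
  A' → α₁ A' | ... | α_m A' | ε

X → F D becomes X → F D X'
X → ( f becomes X → ( f X'
X → X F becomes X' → F X'
Add X' → ε

Productions for other non-terminals are unchanged:
  D → ( f
  D → y
  F → D f
  F → d

Resulting grammar:
X → F D X'
X → ( f X'
X' → F X'
X' → ε
D → ( f
D → y
F → D f
F → d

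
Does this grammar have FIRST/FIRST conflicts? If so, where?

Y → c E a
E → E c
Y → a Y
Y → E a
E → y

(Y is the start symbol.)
A FIRST/FIRST conflict occurs when two productions N → α and N → β for the same non-terminal have FIRST(α) ∩ FIRST(β) ≠ ∅ (with ε ∈ FIRST of a nullable right-hand side, so two nullable alternatives also conflict).

FIRST sets of the non-terminals at (or reachable through a nullable prefix from) the front of some alternative:
  FIRST(E) = { 'y' }

Productions for Y:
  Y → c E a: FIRST = { 'c' }
  Y → a Y: FIRST = { 'a' }
  Y → E a: FIRST = { 'y' }
Productions for E:
  E → E c: FIRST = { 'y' }
  E → y: FIRST = { 'y' }

Conflict for E: E → E c and E → y
  Overlap: { 'y' }

Answer: Yes. E → E c / E → y on { 'y' }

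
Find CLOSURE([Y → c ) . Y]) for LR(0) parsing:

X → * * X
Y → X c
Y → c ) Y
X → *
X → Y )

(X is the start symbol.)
To compute CLOSURE, for each item [A → α.Bβ] where B is a non-terminal, add [B → .γ] for all productions B → γ; repeat for the newly added items until nothing changes.

Start with: [Y → c ) . Y]
  [Y → c ) . Y] has the dot before Y: add [Y → . X c], [Y → . c ) Y]
  [Y → . X c] has the dot before X: add [X → . * * X], [X → . *], [X → . Y )]
No further items can be added.

CLOSURE = { [X → . * * X], [X → . *], [X → . Y )], [Y → . X c], [Y → . c ) Y], [Y → c ) . Y] }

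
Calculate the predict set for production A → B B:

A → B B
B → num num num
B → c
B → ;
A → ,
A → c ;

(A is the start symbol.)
{ ';', 'c', 'num' }

PREDICT(A → B B) = (FIRST(RHS) \ {ε}) ∪ (FOLLOW(A) if ε ∈ FIRST(RHS), i.e. RHS ⇒* ε)
FIRST(B) = { ';', 'c', 'num' }
FIRST(B B) = { ';', 'c', 'num' }
ε ∉ FIRST(B B), so FOLLOW(A) is not added.
PREDICT(A → B B) = { ';', 'c', 'num' }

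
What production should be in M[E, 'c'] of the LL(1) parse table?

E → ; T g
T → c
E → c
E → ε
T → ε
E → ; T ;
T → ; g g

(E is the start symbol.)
To find M[E, 'c'], we find productions for E where 'c' is in the predict set (PREDICT(N → α) = (FIRST(α) \ {ε}) ∪ (FOLLOW(N) if α ⇒* ε)).

Relevant sets:
  FOLLOW(E) = { $ }

E → ; T g: PREDICT = { ';' }
E → c: PREDICT = { 'c' }
  'c' is in predict set, so this production goes in M[E, 'c']
E → ε: PREDICT = { $ }
E → ; T ;: PREDICT = { ';' }

M[E, 'c'] = E → c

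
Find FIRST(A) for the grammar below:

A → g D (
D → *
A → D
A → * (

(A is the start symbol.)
FIRST sets of the other non-terminals involved (by the same procedure, iterated to a fixed point):
  FIRST(D) = { '*' }

From A → g D (:
  - g is a terminal: add 'g' and stop
From A → D:
  - D is a non-terminal: add FIRST(D) \ {ε} = { '*' }
    D is not nullable, so stop
From A → * (:
  - '*' is a terminal: add '*' and stop

Collecting: FIRST(A) = { '*', 'g' }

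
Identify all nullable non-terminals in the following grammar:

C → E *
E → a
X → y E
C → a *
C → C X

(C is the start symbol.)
None

There are no ε-productions, so no non-terminal can derive ε.
No non-terminals are nullable.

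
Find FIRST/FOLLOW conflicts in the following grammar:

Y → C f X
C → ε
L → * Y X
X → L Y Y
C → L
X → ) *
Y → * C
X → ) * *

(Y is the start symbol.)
Yes. C → L with FOLLOW(C) on { '*' }

A FIRST/FOLLOW conflict occurs when a non-terminal N has a nullable alternative N → β (β ⇒* ε) and another alternative N → α with FIRST(α) ∩ FOLLOW(N) ≠ ∅: on such a lookahead the parser cannot decide between expanding α and letting N vanish via β.

Nullable non-terminals: C.
FIRST sets used below: FIRST(L) = { '*' }

C: nullable alternative(s) C → ε; FOLLOW(C) = { $, ')', '*', 'f' }
  C → ε: FIRST \ {ε} = { } — this is the only nullable alternative, skip
  C → L: FIRST \ {ε} = { '*' } — overlaps FOLLOW(C) on { '*' }: CONFLICT

L, X, Y have no nullable alternative, so no FIRST/FOLLOW check is needed there.

So the grammar has 1 FIRST/FOLLOW conflict (marked CONFLICT above).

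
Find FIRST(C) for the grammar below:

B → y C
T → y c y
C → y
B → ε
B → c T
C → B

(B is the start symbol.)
To compute FIRST(C), examine every production with C on the left-hand side, reading each right-hand side left to right until a non-nullable symbol is reached.

FIRST sets of the other non-terminals involved (by the same procedure, iterated to a fixed point):
  FIRST(B) = { 'c', 'y', ε }

From C → y:
  - y is a terminal: add 'y' and stop
From C → B:
  - B is a non-terminal: add FIRST(B) \ {ε} = { 'c', 'y' }
    B is nullable and nothing follows, so the whole right-hand side can vanish: ε ∈ FIRST(C)

Collecting: FIRST(C) = { 'c', 'y', ε }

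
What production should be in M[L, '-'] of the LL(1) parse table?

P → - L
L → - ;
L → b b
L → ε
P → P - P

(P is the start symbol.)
To find M[L, '-'], we find productions for L where '-' is in the predict set (PREDICT(N → α) = (FIRST(α) \ {ε}) ∪ (FOLLOW(N) if α ⇒* ε)).

Relevant sets:
  FOLLOW(L) = { $, '-' }

L → - ;: PREDICT = { '-' }
  '-' is in predict set, so this production goes in M[L, '-']
L → b b: PREDICT = { 'b' }
L → ε: PREDICT = { $, '-' }
  '-' is in predict set, so this production goes in M[L, '-']

M[L, '-'] = L → - ;, L → ε  (a multiply-defined cell — the grammar is not LL(1))

Answer: L → - ;, L → ε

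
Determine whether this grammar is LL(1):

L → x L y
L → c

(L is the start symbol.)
A grammar is LL(1) if for each non-terminal N with multiple productions, the predict sets of those productions are pairwise disjoint, where PREDICT(N → α) = (FIRST(α) \ {ε}) ∪ (FOLLOW(N) if α ⇒* ε).

For L:
  PREDICT(L → x L y) = { 'x' }
  PREDICT(L → c) = { 'c' }

All predict sets are disjoint. The grammar IS LL(1).

Answer: Yes, the grammar is LL(1).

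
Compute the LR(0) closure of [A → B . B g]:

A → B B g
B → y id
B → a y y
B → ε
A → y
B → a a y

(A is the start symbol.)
{ [A → B . B g], [B → . a a y], [B → . a y y], [B → . y id], [B → .] }

To compute CLOSURE, for each item [A → α.Bβ] where B is a non-terminal, add [B → .γ] for all productions B → γ; repeat for the newly added items until nothing changes.

Start with: [A → B . B g]
  [A → B . B g] has the dot before B: add [B → . y id], [B → . a y y], [B → .], [B → . a a y]
No further items can be added.

CLOSURE = { [A → B . B g], [B → . a a y], [B → . a y y], [B → . y id], [B → .] }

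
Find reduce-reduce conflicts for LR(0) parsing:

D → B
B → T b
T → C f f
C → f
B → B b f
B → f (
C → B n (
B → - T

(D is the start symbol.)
A reduce-reduce conflict occurs when an LR(0) state has two complete items [A → α .] and [B → β .] — both call for a reduction, and with no lookahead the parser cannot choose between them.

Augment with D' → D and build the canonical LR(0) collection (I0 = CLOSURE({[D' → . D]}), then GOTO on every symbol after a dot until no new states appear). It has 17 states:
  I0: { [B → . - T], [B → . B b f], [B → . T b], [B → . f (], [C → . B n (], [C → . f], [D → . B], [D' → . D], [T → . C f f] }  — shift
  I1: { [B → - . T], [B → . - T], [B → . B b f], [B → . T b], [B → . f (], [C → . B n (], [C → . f], [T → . C f f] }  — shift
  I2: { [B → B . b f], [C → B . n (], [D → B .] }  — shift, reduce
  I3: { [T → C . f f] }  — shift
  I4: { [D' → D .] }  — accept
  I5: { [B → T . b] }  — shift
  I6: { [B → f . (], [C → f .] }  — shift, reduce
  I7: { [B → f ( .] }  — reduce
  I8: { [B → T b .] }  — reduce
  I9: { [T → C f . f] }  — shift
  I10: { [T → C f f .] }  — reduce
  I11: { [B → B b . f] }  — shift
  I12: { [C → B n . (] }  — shift
  I13: { [C → B n ( .] }  — reduce
  I14: { [B → B b f .] }  — reduce
  I15: { [B → B . b f], [C → B . n (] }  — shift
  I16: { [B → - T .], [B → T . b] }  — shift, reduce

No state contains more than one complete item.

Answer: No reduce-reduce conflicts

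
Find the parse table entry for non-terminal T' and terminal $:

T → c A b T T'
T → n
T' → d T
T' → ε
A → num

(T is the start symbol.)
To find M[T', $], we find productions for T' where $ is in the predict set (PREDICT(N → α) = (FIRST(α) \ {ε}) ∪ (FOLLOW(N) if α ⇒* ε)).

Relevant sets:
  FOLLOW(T') = { $, 'd' }

T' → d T: PREDICT = { 'd' }
T' → ε: PREDICT = { $, 'd' }
  $ is in predict set, so this production goes in M[T', $]

M[T', $] = T' → ε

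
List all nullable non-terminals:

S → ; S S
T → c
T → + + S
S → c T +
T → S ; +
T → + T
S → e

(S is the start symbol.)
None

A non-terminal is nullable if it can derive ε (the empty string): either it has an ε-production, or it has a production whose right-hand side consists entirely of nullable non-terminals.

There are no ε-productions, so no non-terminal can derive ε.
No non-terminals are nullable.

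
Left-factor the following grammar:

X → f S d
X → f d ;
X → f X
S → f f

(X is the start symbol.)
Left-factoring transforms A → αβ₁ | αβ₂ into A → αA' and A' → β₁ | β₂
(α is the longest common prefix among the alternatives). Repeat until
no nonterminal has two alternatives with a common prefix.

Round 1: X has alternatives sharing prefix 'f'. Introduce X': X → f X'
  Add: X' → S d
  Add: X' → d ;
  Add: X' → X

No remaining common prefixes — done.

Resulting grammar:
X → f X'
X' → S d
X' → d ;
X' → X
S → f f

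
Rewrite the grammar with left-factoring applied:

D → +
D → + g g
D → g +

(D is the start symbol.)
Left-factoring transforms A → αβ₁ | αβ₂ into A → αA' and A' → β₁ | β₂
(α is the longest common prefix among the alternatives). Repeat until
no nonterminal has two alternatives with a common prefix.

Round 1: D has alternatives sharing prefix '+'. Introduce D': D → + D'
  Add: D' → ε
  Add: D' → g g

No remaining common prefixes — done.

Resulting grammar:
D → + D'
D' → ε
D' → g g
D → g +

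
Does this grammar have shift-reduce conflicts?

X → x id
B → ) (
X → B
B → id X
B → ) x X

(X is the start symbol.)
No shift-reduce conflicts

A shift-reduce conflict occurs when an LR(0) state has both:
  - a complete (reduce) item [A → α .] (dot at the end), and
  - a shift item [B → β . c γ] (dot before a terminal).

Augment with X' → X and build the canonical LR(0) collection (I0 = CLOSURE({[X' → . X]}), then GOTO on every symbol after a dot until no new states appear). It has 11 states:
  I0: { [B → . ) (], [B → . ) x X], [B → . id X], [X → . B], [X → . x id], [X' → . X] }  — shift
  I1: { [B → ) . (], [B → ) . x X] }  — shift
  I2: { [X → B .] }  — reduce
  I3: { [X' → X .] }  — accept
  I4: { [B → . ) (], [B → . ) x X], [B → . id X], [B → id . X], [X → . B], [X → . x id] }  — shift
  I5: { [X → x . id] }  — shift
  I6: { [X → x id .] }  — reduce
  I7: { [B → id X .] }  — reduce
  I8: { [B → ) ( .] }  — reduce
  I9: { [B → ) x . X], [B → . ) (], [B → . ) x X], [B → . id X], [X → . B], [X → . x id] }  — shift
  I10: { [B → ) x X .] }  — reduce

No state contains both a complete item and a shift item.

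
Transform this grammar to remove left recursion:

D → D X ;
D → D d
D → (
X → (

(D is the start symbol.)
D → ( D'
D' → X ; D'
D' → d D'
D' → ε
X → (

D is directly left-recursive. The standard transformation for
  A → A α₁ | ... | A α_m | β₁ | ... | β_n
is
  A  → β₁ A' | ... | β_n A'
  A' → α₁ A' | ... | α_m A' | ε

D → ( becomes D → ( D'
D → D X ; becomes D' → X ; D'
D → D d becomes D' → d D'
Add D' → ε

Productions for other non-terminals are unchanged:
  X → (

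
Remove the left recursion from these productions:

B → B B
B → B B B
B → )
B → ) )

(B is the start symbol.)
B → ) B'
B → ) ) B'
B' → B B'
B' → B B B'
B' → ε

B is directly left-recursive. The standard transformation for
  A → A α₁ | ... | A α_m | β₁ | ... | β_n
is
  A  → β₁ A' | ... | β_n A'
  A' → α₁ A' | ... | α_m A' | ε

B → ) becomes B → ) B'
B → ) ) becomes B → ) ) B'
B → B B becomes B' → B B'
B → B B B becomes B' → B B B'
Add B' → ε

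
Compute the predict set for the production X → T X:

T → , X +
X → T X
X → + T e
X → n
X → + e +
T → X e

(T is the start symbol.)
PREDICT(X → T X) = (FIRST(RHS) \ {ε}) ∪ (FOLLOW(X) if ε ∈ FIRST(RHS), i.e. RHS ⇒* ε)
FIRST(T) = { '+', ',', 'n' }
FIRST(T X) = { '+', ',', 'n' }
ε ∉ FIRST(T X), so FOLLOW(X) is not added.
PREDICT(X → T X) = { '+', ',', 'n' }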